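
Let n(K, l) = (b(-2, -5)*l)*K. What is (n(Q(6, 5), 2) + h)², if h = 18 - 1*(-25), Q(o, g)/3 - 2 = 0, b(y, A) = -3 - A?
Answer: 4489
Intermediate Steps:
Q(o, g) = 6 (Q(o, g) = 6 + 3*0 = 6 + 0 = 6)
n(K, l) = 2*K*l (n(K, l) = ((-3 - 1*(-5))*l)*K = ((-3 + 5)*l)*K = (2*l)*K = 2*K*l)
h = 43 (h = 18 + 25 = 43)
(n(Q(6, 5), 2) + h)² = (2*6*2 + 43)² = (24 + 43)² = 67² = 4489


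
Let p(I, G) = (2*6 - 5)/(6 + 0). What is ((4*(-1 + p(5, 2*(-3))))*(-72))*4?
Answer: -192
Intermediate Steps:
p(I, G) = 7/6 (p(I, G) = (12 - 5)/6 = 7*(⅙) = 7/6)
((4*(-1 + p(5, 2*(-3))))*(-72))*4 = ((4*(-1 + 7/6))*(-72))*4 = ((4*(⅙))*(-72))*4 = ((⅔)*(-72))*4 = -48*4 = -192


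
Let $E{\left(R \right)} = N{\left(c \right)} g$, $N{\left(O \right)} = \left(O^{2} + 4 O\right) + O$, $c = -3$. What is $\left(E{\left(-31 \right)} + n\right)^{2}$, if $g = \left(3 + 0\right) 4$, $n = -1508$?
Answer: $2496400$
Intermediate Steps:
$N{\left(O \right)} = O^{2} + 5 O$
$g = 12$ ($g = 3 \cdot 4 = 12$)
$E{\left(R \right)} = -72$ ($E{\left(R \right)} = - 3 \left(5 - 3\right) 12 = \left(-3\right) 2 \cdot 12 = \left(-6\right) 12 = -72$)
$\left(E{\left(-31 \right)} + n\right)^{2} = \left(-72 - 1508\right)^{2} = \left(-1580\right)^{2} = 2496400$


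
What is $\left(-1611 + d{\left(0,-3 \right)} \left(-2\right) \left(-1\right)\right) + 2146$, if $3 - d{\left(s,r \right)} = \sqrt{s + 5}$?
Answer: $541 - 2 \sqrt{5} \approx 536.53$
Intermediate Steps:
$d{\left(s,r \right)} = 3 - \sqrt{5 + s}$ ($d{\left(s,r \right)} = 3 - \sqrt{s + 5} = 3 - \sqrt{5 + s}$)
$\left(-1611 + d{\left(0,-3 \right)} \left(-2\right) \left(-1\right)\right) + 2146 = \left(-1611 + \left(3 - \sqrt{5 + 0}\right) \left(-2\right) \left(-1\right)\right) + 2146 = \left(-1611 + \left(3 - \sqrt{5}\right) \left(-2\right) \left(-1\right)\right) + 2146 = \left(-1611 + \left(-6 + 2 \sqrt{5}\right) \left(-1\right)\right) + 2146 = \left(-1611 + \left(6 - 2 \sqrt{5}\right)\right) + 2146 = \left(-1605 - 2 \sqrt{5}\right) + 2146 = 541 - 2 \sqrt{5}$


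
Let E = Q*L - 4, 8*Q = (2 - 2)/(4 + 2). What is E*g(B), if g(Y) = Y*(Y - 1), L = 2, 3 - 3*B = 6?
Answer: -8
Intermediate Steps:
B = -1 (B = 1 - ⅓*6 = 1 - 2 = -1)
g(Y) = Y*(-1 + Y)
Q = 0 (Q = ((2 - 2)/(4 + 2))/8 = (0/6)/8 = (0*(⅙))/8 = (⅛)*0 = 0)
E = -4 (E = 0*2 - 4 = 0 - 4 = -4)
E*g(B) = -(-4)*(-1 - 1) = -(-4)*(-2) = -4*2 = -8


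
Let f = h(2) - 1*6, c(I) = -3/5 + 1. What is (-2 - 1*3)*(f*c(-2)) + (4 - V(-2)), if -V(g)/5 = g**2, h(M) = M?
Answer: 32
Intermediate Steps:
c(I) = 2/5 (c(I) = -3*1/5 + 1 = -3/5 + 1 = 2/5)
f = -4 (f = 2 - 1*6 = 2 - 6 = -4)
V(g) = -5*g**2
(-2 - 1*3)*(f*c(-2)) + (4 - V(-2)) = (-2 - 1*3)*(-4*2/5) + (4 - (-5)*(-2)**2) = (-2 - 3)*(-8/5) + (4 - (-5)*4) = -5*(-8/5) + (4 - 1*(-20)) = 8 + (4 + 20) = 8 + 24 = 32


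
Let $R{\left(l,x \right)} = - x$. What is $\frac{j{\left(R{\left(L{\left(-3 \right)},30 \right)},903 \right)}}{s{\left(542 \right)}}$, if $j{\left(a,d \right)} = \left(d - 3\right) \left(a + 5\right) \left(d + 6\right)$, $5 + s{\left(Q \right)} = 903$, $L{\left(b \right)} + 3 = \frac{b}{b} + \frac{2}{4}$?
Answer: $- \frac{10226250}{449} \approx -22776.0$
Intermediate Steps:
$L{\left(b \right)} = - \frac{3}{2}$ ($L{\left(b \right)} = -3 + \left(\frac{b}{b} + \frac{2}{4}\right) = -3 + \left(1 + 2 \cdot \frac{1}{4}\right) = -3 + \left(1 + \frac{1}{2}\right) = -3 + \frac{3}{2} = - \frac{3}{2}$)
$s{\left(Q \right)} = 898$ ($s{\left(Q \right)} = -5 + 903 = 898$)
$j{\left(a,d \right)} = \left(-3 + d\right) \left(5 + a\right) \left(6 + d\right)$
$\frac{j{\left(R{\left(L{\left(-3 \right)},30 \right)},903 \right)}}{s{\left(542 \right)}} = \frac{-90 - 18 \left(\left(-1\right) 30\right) + 5 \cdot 903^{2} + 15 \cdot 903 + \left(-1\right) 30 \cdot 903^{2} + 3 \left(\left(-1\right) 30\right) 903}{898} = \left(-90 - -540 + 5 \cdot 815409 + 13545 - 24462270 + 3 \left(-30\right) 903\right) \frac{1}{898} = \left(-90 + 540 + 4077045 + 13545 - 24462270 - 81270\right) \frac{1}{898} = \left(-20452500\right) \frac{1}{898} = - \frac{10226250}{449}$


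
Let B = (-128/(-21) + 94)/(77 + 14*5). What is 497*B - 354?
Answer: -6872/441 ≈ -15.583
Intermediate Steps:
B = 2102/3087 (B = (-128*(-1/21) + 94)/(77 + 70) = (128/21 + 94)/147 = (2102/21)*(1/147) = 2102/3087 ≈ 0.68092)
497*B - 354 = 497*(2102/3087) - 354 = 149242/441 - 354 = -6872/441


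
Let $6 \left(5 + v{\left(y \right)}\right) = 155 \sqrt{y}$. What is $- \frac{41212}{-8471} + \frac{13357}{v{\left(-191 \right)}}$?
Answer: $\frac{2 \left(- 338823261 i + 3193930 \sqrt{191}\right)}{42355 \left(6 i + 31 \sqrt{191}\right)} \approx 4.3412 - 37.405 i$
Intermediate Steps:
$v{\left(y \right)} = -5 + \frac{155 \sqrt{y}}{6}$
$- \frac{41212}{-8471} + \frac{13357}{v{\left(-191 \right)}} = - \frac{41212}{-8471} + \frac{13357}{-5 + \frac{155 \sqrt{-191}}{6}} = \left(-41212\right) \left(- \frac{1}{8471}\right) + \frac{13357}{-5 + \frac{155 i \sqrt{191}}{6}} = \frac{41212}{8471} + \frac{13357}{-5 + \frac{155 i \sqrt{191}}{6}}$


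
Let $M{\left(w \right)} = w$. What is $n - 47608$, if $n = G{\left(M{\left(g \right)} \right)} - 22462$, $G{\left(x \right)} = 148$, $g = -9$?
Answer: $-69922$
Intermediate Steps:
$n = -22314$ ($n = 148 - 22462 = -22314$)
$n - 47608 = -22314 - 47608 = -69922$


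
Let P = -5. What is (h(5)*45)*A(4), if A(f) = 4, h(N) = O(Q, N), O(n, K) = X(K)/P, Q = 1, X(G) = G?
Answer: -180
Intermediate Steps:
O(n, K) = -K/5 (O(n, K) = K/(-5) = K*(-⅕) = -K/5)
h(N) = -N/5
(h(5)*45)*A(4) = (-⅕*5*45)*4 = -1*45*4 = -45*4 = -180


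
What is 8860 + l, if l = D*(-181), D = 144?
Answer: -17204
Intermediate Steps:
l = -26064 (l = 144*(-181) = -26064)
8860 + l = 8860 - 26064 = -17204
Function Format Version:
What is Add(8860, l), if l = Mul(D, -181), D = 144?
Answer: -17204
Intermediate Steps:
l = -26064 (l = Mul(144, -181) = -26064)
Add(8860, l) = Add(8860, -26064) = -17204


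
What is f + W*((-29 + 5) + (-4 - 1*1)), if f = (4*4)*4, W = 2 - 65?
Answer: 1891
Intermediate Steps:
W = -63
f = 64 (f = 16*4 = 64)
f + W*((-29 + 5) + (-4 - 1*1)) = 64 - 63*((-29 + 5) + (-4 - 1*1)) = 64 - 63*(-24 + (-4 - 1)) = 64 - 63*(-24 - 5) = 64 - 63*(-29) = 64 + 1827 = 1891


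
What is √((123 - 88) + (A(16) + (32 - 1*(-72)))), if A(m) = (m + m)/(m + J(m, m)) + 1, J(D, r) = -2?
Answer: 2*√1743/7 ≈ 11.928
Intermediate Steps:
A(m) = 1 + 2*m/(-2 + m) (A(m) = (m + m)/(m - 2) + 1 = (2*m)/(-2 + m) + 1 = 2*m/(-2 + m) + 1 = 1 + 2*m/(-2 + m))
√((123 - 88) + (A(16) + (32 - 1*(-72)))) = √((123 - 88) + ((-2 + 3*16)/(-2 + 16) + (32 - 1*(-72)))) = √(35 + ((-2 + 48)/14 + (32 + 72))) = √(35 + ((1/14)*46 + 104)) = √(35 + (23/7 + 104)) = √(35 + 751/7) = √(996/7) = 2*√1743/7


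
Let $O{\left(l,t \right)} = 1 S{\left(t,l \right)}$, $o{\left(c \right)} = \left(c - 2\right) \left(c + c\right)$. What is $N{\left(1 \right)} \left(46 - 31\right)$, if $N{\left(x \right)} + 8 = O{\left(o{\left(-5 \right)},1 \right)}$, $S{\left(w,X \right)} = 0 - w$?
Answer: $-135$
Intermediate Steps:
$o{\left(c \right)} = 2 c \left(-2 + c\right)$ ($o{\left(c \right)} = \left(-2 + c\right) 2 c = 2 c \left(-2 + c\right)$)
$S{\left(w,X \right)} = - w$
$O{\left(l,t \right)} = - t$ ($O{\left(l,t \right)} = 1 \left(- t\right) = - t$)
$N{\left(x \right)} = -9$ ($N{\left(x \right)} = -8 - 1 = -9$)
$N{\left(1 \right)} \left(46 - 31\right) = - 9 \left(46 - 31\right) = \left(-9\right) 15 = -135$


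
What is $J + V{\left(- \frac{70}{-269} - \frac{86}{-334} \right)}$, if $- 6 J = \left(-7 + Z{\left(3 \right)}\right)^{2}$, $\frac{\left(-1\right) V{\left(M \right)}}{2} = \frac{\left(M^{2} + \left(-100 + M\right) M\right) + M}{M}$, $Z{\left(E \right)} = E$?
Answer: $\frac{26045794}{134769} \approx 193.26$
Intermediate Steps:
$V{\left(M \right)} = - \frac{2 \left(M + M^{2} + M \left(-100 + M\right)\right)}{M}$ ($V{\left(M \right)} = - 2 \frac{\left(M^{2} + \left(-100 + M\right) M\right) + M}{M} = - 2 \frac{\left(M^{2} + M \left(-100 + M\right)\right) + M}{M} = - 2 \frac{M + M^{2} + M \left(-100 + M\right)}{M} = - \frac{2 \left(M + M^{2} + M \left(-100 + M\right)\right)}{M}$)
$J = - \frac{8}{3}$ ($J = - \frac{\left(-7 + 3\right)^{2}}{6} = - \frac{\left(-4\right)^{2}}{6} = \left(- \frac{1}{6}\right) 16 = - \frac{8}{3} \approx -2.6667$)
$J + V{\left(- \frac{70}{-269} - \frac{86}{-334} \right)} = - \frac{8}{3} + \left(198 - 4 \left(- \frac{70}{-269} - \frac{86}{-334}\right)\right) = - \frac{8}{3} + \left(198 - 4 \left(\left(-70\right) \left(- \frac{1}{269}\right) - - \frac{43}{167}\right)\right) = - \frac{8}{3} + \left(198 - 4 \left(\frac{70}{269} + \frac{43}{167}\right)\right) = - \frac{8}{3} + \left(198 - \frac{93028}{44923}\right) = - \frac{8}{3} + \frac{8801726}{44923} = \frac{26045794}{134769}$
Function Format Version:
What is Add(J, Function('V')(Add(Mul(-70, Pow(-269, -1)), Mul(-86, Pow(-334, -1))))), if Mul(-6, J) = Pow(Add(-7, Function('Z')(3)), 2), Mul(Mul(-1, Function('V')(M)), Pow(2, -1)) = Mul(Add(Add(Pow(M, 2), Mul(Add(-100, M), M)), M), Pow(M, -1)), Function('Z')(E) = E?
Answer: Rational(26045794, 134769) ≈ 193.26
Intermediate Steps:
Function('V')(M) = Mul(-2, Pow(M, -1), Add(M, Pow(M, 2), Mul(M, Add(-100, M)))) (Function('V')(M) = Mul(-2, Mul(Add(Add(Pow(M, 2), Mul(Add(-100, M), M)), M), Pow(M, -1))) = Mul(-2, Mul(Add(Add(Pow(M, 2), Mul(M, Add(-100, M))), M), Pow(M, -1))) = Mul(-2, Mul(Add(M, Pow(M, 2), Mul(M, Add(-100, M))), Pow(M, -1))) = Mul(-2, Mul(Pow(M, -1), Add(M, Pow(M, 2), Mul(M, Add(-100, M))))) = Mul(-2, Pow(M, -1), Add(M, Pow(M, 2), Mul(M, Add(-100, M)))))
J = Rational(-8, 3) (J = Mul(Rational(-1, 6), Pow(Add(-7, 3), 2)) = Mul(Rational(-1, 6), Pow(-4, 2)) = Mul(Rational(-1, 6), 16) = Rational(-8, 3) ≈ -2.6667)
Add(J, Function('V')(Add(Mul(-70, Pow(-269, -1)), Mul(-86, Pow(-334, -1))))) = Add(Rational(-8, 3), Add(198, Mul(-4, Add(Mul(-70, Pow(-269, -1)), Mul(-86, Pow(-334, -1)))))) = Add(Rational(-8, 3), Add(198, Mul(-4, Add(Mul(-70, Rational(-1, 269)), Mul(-86, Rational(-1, 334)))))) = Add(Rational(-8, 3), Add(198, Mul(-4, Add(Rational(70, 269), Rational(43, 167))))) = Add(Rational(-8, 3), Add(198, Mul(-4, Rational(23257, 44923)))) = Add(Rational(-8, 3), Add(198, Rational(-93028, 44923))) = Add(Rational(-8, 3), Rational(8801726, 44923)) = Rational(26045794, 134769)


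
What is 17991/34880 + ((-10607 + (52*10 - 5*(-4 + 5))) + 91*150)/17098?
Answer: 215856579/298189120 ≈ 0.72389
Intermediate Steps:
17991/34880 + ((-10607 + (52*10 - 5*(-4 + 5))) + 91*150)/17098 = 17991*(1/34880) + ((-10607 + (520 - 5*1)) + 13650)*(1/17098) = 17991/34880 + ((-10607 + (520 - 5)) + 13650)*(1/17098) = 17991/34880 + ((-10607 + 515) + 13650)*(1/17098) = 17991/34880 + (-10092 + 13650)*(1/17098) = 17991/34880 + 3558*(1/17098) = 17991/34880 + 1779/8549 = 215856579/298189120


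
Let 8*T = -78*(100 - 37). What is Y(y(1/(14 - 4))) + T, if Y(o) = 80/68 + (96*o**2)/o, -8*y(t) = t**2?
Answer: -1042429/1700 ≈ -613.19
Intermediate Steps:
y(t) = -t**2/8
Y(o) = 20/17 + 96*o (Y(o) = 80*(1/68) + 96*o = 20/17 + 96*o)
T = -2457/4 (T = (-78*(100 - 37))/8 = (-78*63)/8 = (1/8)*(-4914) = -2457/4 ≈ -614.25)
Y(y(1/(14 - 4))) + T = (20/17 + 96*(-1/(8*(14 - 4)**2))) - 2457/4 = (20/17 + 96*(-(1/10)**2/8)) - 2457/4 = (20/17 + 96*(-1/8*1/100)) - 2457/4 = (20/17 + 96*(-1/800)) - 2457/4 = (20/17 - 3/25) - 2457/4 = 449/425 - 2457/4 = -1042429/1700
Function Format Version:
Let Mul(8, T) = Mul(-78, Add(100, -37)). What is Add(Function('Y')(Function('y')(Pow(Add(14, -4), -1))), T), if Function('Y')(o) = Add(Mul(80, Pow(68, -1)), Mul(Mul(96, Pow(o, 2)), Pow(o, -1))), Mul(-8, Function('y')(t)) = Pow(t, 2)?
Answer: Rational(-1042429, 1700) ≈ -613.19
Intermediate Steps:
Function('y')(t) = Mul(Rational(-1, 8), Pow(t, 2))
Function('Y')(o) = Add(Rational(20, 17), Mul(96, o)) (Function('Y')(o) = Add(Mul(80, Rational(1, 68)), Mul(96, o)) = Add(Rational(20, 17), Mul(96, o)))
T = Rational(-2457, 4) (T = Mul(Rational(1, 8), Mul(-78, Add(100, -37))) = Mul(Rational(1, 8), Mul(-78, 63)) = Mul(Rational(1, 8), -4914) = Rational(-2457, 4) ≈ -614.25)
Add(Function('Y')(Function('y')(Pow(Add(14, -4), -1))), T) = Add(Add(Rational(20, 17), Mul(96, Mul(Rational(-1, 8), Pow(Pow(Add(14, -4), -1), 2)))), Rational(-2457, 4)) = Add(Add(Rational(20, 17), Mul(96, Mul(Rational(-1, 8), Pow(Pow(10, -1), 2)))), Rational(-2457, 4)) = Add(Add(Rational(20, 17), Mul(96, Mul(Rational(-1, 8), Pow(Rational(1, 10), 2)))), Rational(-2457, 4)) = Add(Add(Rational(20, 17), Mul(96, Mul(Rational(-1, 8), Rational(1, 100)))), Rational(-2457, 4)) = Add(Add(Rational(20, 17), Mul(96, Rational(-1, 800))), Rational(-2457, 4)) = Add(Add(Rational(20, 17), Rational(-3, 25)), Rational(-2457, 4)) = Add(Rational(449, 425), Rational(-2457, 4)) = Rational(-1042429, 1700)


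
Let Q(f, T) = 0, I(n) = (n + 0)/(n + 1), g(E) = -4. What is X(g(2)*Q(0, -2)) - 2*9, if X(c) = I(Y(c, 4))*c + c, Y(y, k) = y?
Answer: -18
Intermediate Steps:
I(n) = n/(1 + n)
X(c) = c + c**2/(1 + c) (X(c) = (c/(1 + c))*c + c = c**2/(1 + c) + c = c + c**2/(1 + c))
X(g(2)*Q(0, -2)) - 2*9 = (-4*0)*(1 + 2*(-4*0))/(1 - 4*0) - 2*9 = 0*(1 + 2*0)/(1 + 0) - 18 = 0*(1 + 0)/1 - 18 = 0*1*1 - 18 = 0 - 18 = -18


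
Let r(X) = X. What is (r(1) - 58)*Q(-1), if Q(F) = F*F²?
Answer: 57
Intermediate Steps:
Q(F) = F³
(r(1) - 58)*Q(-1) = (1 - 58)*(-1)³ = -57*(-1) = 57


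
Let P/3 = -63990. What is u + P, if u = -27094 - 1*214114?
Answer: -433178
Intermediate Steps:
P = -191970 (P = 3*(-63990) = -191970)
u = -241208 (u = -27094 - 214114 = -241208)
u + P = -241208 - 191970 = -433178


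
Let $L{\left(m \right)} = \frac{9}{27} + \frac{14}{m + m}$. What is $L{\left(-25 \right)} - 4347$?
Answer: $- \frac{326021}{75} \approx -4346.9$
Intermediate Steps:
$L{\left(m \right)} = \frac{1}{3} + \frac{7}{m}$ ($L{\left(m \right)} = 9 \cdot \frac{1}{27} + \frac{14}{2 m} = \frac{1}{3} + 14 \frac{1}{2 m} = \frac{1}{3} + \frac{7}{m}$)
$L{\left(-25 \right)} - 4347 = \frac{21 - 25}{3 \left(-25\right)} - 4347 = \frac{1}{3} \left(- \frac{1}{25}\right) \left(-4\right) - 4347 = \frac{4}{75} - 4347 = - \frac{326021}{75}$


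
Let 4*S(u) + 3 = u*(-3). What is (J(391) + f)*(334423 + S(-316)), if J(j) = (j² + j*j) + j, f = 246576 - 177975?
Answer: 250829785149/2 ≈ 1.2541e+11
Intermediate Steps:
S(u) = -¾ - 3*u/4 (S(u) = -¾ + (u*(-3))/4 = -¾ + (-3*u)/4 = -¾ - 3*u/4)
f = 68601
J(j) = j + 2*j² (J(j) = (j² + j²) + j = 2*j² + j = j + 2*j²)
(J(391) + f)*(334423 + S(-316)) = (391*(1 + 2*391) + 68601)*(334423 + (-¾ - ¾*(-316))) = (391*(1 + 782) + 68601)*(334423 + (-¾ + 237)) = (391*783 + 68601)*(334423 + 945/4) = (306153 + 68601)*(1338637/4) = 374754*(1338637/4) = 250829785149/2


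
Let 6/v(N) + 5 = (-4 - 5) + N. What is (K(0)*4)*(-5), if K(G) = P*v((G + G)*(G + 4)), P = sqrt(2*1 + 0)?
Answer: 60*sqrt(2)/7 ≈ 12.122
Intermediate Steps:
v(N) = 6/(-14 + N) (v(N) = 6/(-5 + ((-4 - 5) + N)) = 6/(-5 + (-9 + N)) = 6/(-14 + N))
P = sqrt(2) (P = sqrt(2 + 0) = sqrt(2) ≈ 1.4142)
K(G) = 6*sqrt(2)/(-14 + 2*G*(4 + G)) (K(G) = sqrt(2)*(6/(-14 + (G + G)*(G + 4))) = sqrt(2)*(6/(-14 + (2*G)*(4 + G))) = sqrt(2)*(6/(-14 + 2*G*(4 + G))) = 6*sqrt(2)/(-14 + 2*G*(4 + G)))
(K(0)*4)*(-5) = ((3*sqrt(2)/(-7 + 0*(4 + 0)))*4)*(-5) = ((3*sqrt(2)/(-7 + 0*4))*4)*(-5) = ((3*sqrt(2)/(-7 + 0))*4)*(-5) = ((3*sqrt(2)/(-7))*4)*(-5) = ((3*sqrt(2)*(-1/7))*4)*(-5) = (-3*sqrt(2)/7*4)*(-5) = -12*sqrt(2)/7*(-5) = 60*sqrt(2)/7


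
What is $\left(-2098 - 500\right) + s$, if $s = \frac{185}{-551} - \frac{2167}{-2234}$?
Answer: $- \frac{3197185805}{1230934} \approx -2597.4$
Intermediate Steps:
$s = \frac{780727}{1230934}$ ($s = 185 \left(- \frac{1}{551}\right) - - \frac{2167}{2234} = - \frac{185}{551} + \frac{2167}{2234} = \frac{780727}{1230934} \approx 0.63426$)
$\left(-2098 - 500\right) + s = \left(-2098 - 500\right) + \frac{780727}{1230934} = -2598 + \frac{780727}{1230934} = - \frac{3197185805}{1230934}$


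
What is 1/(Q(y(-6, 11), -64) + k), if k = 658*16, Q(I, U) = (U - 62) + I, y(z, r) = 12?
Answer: 1/10414 ≈ 9.6025e-5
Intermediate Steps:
Q(I, U) = -62 + I + U (Q(I, U) = (-62 + U) + I = -62 + I + U)
k = 10528
1/(Q(y(-6, 11), -64) + k) = 1/((-62 + 12 - 64) + 10528) = 1/(-114 + 10528) = 1/10414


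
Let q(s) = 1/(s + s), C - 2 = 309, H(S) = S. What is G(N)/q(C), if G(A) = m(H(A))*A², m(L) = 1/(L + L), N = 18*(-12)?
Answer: -67176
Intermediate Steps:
C = 311 (C = 2 + 309 = 311)
q(s) = 1/(2*s)
N = -216
m(L) = 1/(2*L)
G(A) = A/2 (G(A) = (1/(2*A))*A² = A/2)
G(N)/q(C) = ((½)*(-216))/(((½)/311)) = -108/((½)*(1/311)) = -108/1/622 = -108*622 = -67176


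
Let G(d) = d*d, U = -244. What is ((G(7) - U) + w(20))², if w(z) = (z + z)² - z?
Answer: 3508129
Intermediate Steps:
G(d) = d²
w(z) = -z + 4*z² (w(z) = (2*z)² - z = 4*z² - z = -z + 4*z²)
((G(7) - U) + w(20))² = ((7² - 1*(-244)) + 20*(-1 + 4*20))² = ((49 + 244) + 20*(-1 + 80))² = (293 + 20*79)² = (293 + 1580)² = 1873² = 3508129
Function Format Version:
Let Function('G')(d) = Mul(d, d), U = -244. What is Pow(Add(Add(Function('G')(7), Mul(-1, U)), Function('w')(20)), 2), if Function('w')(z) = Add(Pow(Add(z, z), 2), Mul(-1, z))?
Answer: 3508129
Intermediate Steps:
Function('G')(d) = Pow(d, 2)
Function('w')(z) = Add(Mul(-1, z), Mul(4, Pow(z, 2))) (Function('w')(z) = Add(Pow(Mul(2, z), 2), Mul(-1, z)) = Add(Mul(4, Pow(z, 2)), Mul(-1, z)) = Add(Mul(-1, z), Mul(4, Pow(z, 2))))
Pow(Add(Add(Function('G')(7), Mul(-1, U)), Function('w')(20)), 2) = Pow(Add(Add(Pow(7, 2), Mul(-1, -244)), Mul(20, Add(-1, Mul(4, 20)))), 2) = Pow(Add(Add(49, 244), Mul(20, Add(-1, 80))), 2) = Pow(Add(293, Mul(20, 79)), 2) = Pow(Add(293, 1580), 2) = Pow(1873, 2) = 3508129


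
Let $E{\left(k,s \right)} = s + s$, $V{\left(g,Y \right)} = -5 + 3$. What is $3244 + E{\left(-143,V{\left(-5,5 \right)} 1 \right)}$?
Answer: $3240$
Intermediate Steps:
$V{\left(g,Y \right)} = -2$
$E{\left(k,s \right)} = 2 s$
$3244 + E{\left(-143,V{\left(-5,5 \right)} 1 \right)} = 3244 + 2 \left(\left(-2\right) 1\right) = 3244 + 2 \left(-2\right) = 3244 - 4 = 3240$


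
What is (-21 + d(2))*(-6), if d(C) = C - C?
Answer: 126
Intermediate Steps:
d(C) = 0
(-21 + d(2))*(-6) = (-21 + 0)*(-6) = -21*(-6) = 126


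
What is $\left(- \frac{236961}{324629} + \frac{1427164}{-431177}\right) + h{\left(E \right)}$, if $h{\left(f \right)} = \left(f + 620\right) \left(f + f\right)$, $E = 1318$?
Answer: $\frac{715058766907141891}{139972558333} \approx 5.1086 \cdot 10^{6}$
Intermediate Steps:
$h{\left(f \right)} = 2 f \left(620 + f\right)$ ($h{\left(f \right)} = \left(620 + f\right) 2 f = 2 f \left(620 + f\right)$)
$\left(- \frac{236961}{324629} + \frac{1427164}{-431177}\right) + h{\left(E \right)} = \left(- \frac{236961}{324629} + \frac{1427164}{-431177}\right) + 2 \cdot 1318 \left(620 + 1318\right) = \left(\left(-236961\right) \frac{1}{324629} + 1427164 \left(- \frac{1}{431177}\right)\right) + 2 \cdot 1318 \cdot 1938 = \left(- \frac{236961}{324629} - \frac{1427164}{431177}\right) + 5108568 = - \frac{565470955253}{139972558333} + 5108568 = \frac{715058766907141891}{139972558333}$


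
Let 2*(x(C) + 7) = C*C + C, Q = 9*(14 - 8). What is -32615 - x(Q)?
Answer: -34093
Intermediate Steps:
Q = 54 (Q = 9*6 = 54)
x(C) = -7 + C/2 + C**2/2 (x(C) = -7 + (C*C + C)/2 = -7 + (C**2 + C)/2 = -7 + (C + C**2)/2 = -7 + (C/2 + C**2/2) = -7 + C/2 + C**2/2)
-32615 - x(Q) = -32615 - (-7 + (1/2)*54 + (1/2)*54**2) = -32615 - (-7 + 27 + (1/2)*2916) = -32615 - (-7 + 27 + 1458) = -32615 - 1*1478 = -32615 - 1478 = -34093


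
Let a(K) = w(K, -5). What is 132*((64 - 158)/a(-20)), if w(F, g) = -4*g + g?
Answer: -4136/5 ≈ -827.20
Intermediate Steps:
w(F, g) = -3*g
a(K) = 15 (a(K) = -3*(-5) = 15)
132*((64 - 158)/a(-20)) = 132*((64 - 158)/15) = 132*(-94*1/15) = 132*(-94/15) = -4136/5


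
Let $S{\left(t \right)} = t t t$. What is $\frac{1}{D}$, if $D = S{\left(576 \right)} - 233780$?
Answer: $\frac{1}{190869196} \approx 5.2392 \cdot 10^{-9}$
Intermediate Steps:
$S{\left(t \right)} = t^{3}$ ($S{\left(t \right)} = t^{2} t = t^{3}$)
$D = 190869196$ ($D = 576^{3} - 233780 = 191102976 - 233780 = 190869196$)
$\frac{1}{D} = \frac{1}{190869196}$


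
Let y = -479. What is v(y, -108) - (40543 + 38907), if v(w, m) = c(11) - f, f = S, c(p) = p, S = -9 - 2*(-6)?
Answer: -79442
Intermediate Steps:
S = 3 (S = -9 + 12 = 3)
f = 3
v(w, m) = 8 (v(w, m) = 11 - 1*3 = 11 - 3 = 8)
v(y, -108) - (40543 + 38907) = 8 - (40543 + 38907) = 8 - 1*79450 = 8 - 79450 = -79442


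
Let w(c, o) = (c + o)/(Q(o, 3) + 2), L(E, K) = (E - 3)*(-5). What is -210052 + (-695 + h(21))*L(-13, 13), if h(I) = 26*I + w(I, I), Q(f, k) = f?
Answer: -5101996/23 ≈ -2.2183e+5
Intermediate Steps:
L(E, K) = 15 - 5*E (L(E, K) = (-3 + E)*(-5) = 15 - 5*E)
w(c, o) = (c + o)/(2 + o) (w(c, o) = (c + o)/(o + 2) = (c + o)/(2 + o))
h(I) = 26*I + 2*I/(2 + I) (h(I) = 26*I + (I + I)/(2 + I) = 26*I + (2*I)/(2 + I) = 26*I + 2*I/(2 + I))
-210052 + (-695 + h(21))*L(-13, 13) = -210052 + (-695 + 2*21*(27 + 13*21)/(2 + 21))*(15 - 5*(-13)) = -210052 + (-695 + 2*21*(27 + 273)/23)*(15 + 65) = -210052 + (-695 + 2*21*(1/23)*300)*80 = -210052 + (-695 + 12600/23)*80 = -210052 - 3385/23*80 = -210052 - 270800/23 = -5101996/23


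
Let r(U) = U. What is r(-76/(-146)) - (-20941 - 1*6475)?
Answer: 2001406/73 ≈ 27417.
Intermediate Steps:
r(-76/(-146)) - (-20941 - 1*6475) = -76/(-146) - (-20941 - 1*6475) = -76*(-1/146) - (-20941 - 6475) = 38/73 - 1*(-27416) = 38/73 + 27416 = 2001406/73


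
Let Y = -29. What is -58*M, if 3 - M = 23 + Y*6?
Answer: -8932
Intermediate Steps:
M = 154 (M = 3 - (23 - 29*6) = 3 - (23 - 174) = 3 - 1*(-151) = 3 + 151 = 154)
-58*M = -58*154 = -8932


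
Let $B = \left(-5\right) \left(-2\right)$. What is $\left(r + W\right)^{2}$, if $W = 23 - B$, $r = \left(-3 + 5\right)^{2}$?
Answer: $289$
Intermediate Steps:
$r = 4$ ($r = 2^{2} = 4$)
$B = 10$
$W = 13$ ($W = 23 - 10 = 13$)
$\left(r + W\right)^{2} = \left(4 + 13\right)^{2} = 17^{2} = 289$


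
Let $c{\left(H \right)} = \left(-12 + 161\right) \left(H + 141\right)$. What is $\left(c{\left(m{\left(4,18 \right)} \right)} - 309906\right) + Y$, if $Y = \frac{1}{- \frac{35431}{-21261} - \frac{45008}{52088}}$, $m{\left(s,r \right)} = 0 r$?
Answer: $- \frac{32089631748564}{111076855} \approx -2.889 \cdot 10^{5}$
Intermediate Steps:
$m{\left(s,r \right)} = 0$
$c{\left(H \right)} = 21009 + 149 H$ ($c{\left(H \right)} = 149 \left(141 + H\right) = 21009 + 149 H$)
$Y = \frac{138430371}{111076855}$ ($Y = \frac{1}{\left(-35431\right) \left(- \frac{1}{21261}\right) - \frac{5626}{6511}} = \frac{1}{\frac{35431}{21261} - \frac{5626}{6511}} = \frac{1}{\frac{111076855}{138430371}} = \frac{138430371}{111076855} \approx 1.2463$)
$\left(c{\left(m{\left(4,18 \right)} \right)} - 309906\right) + Y = \left(\left(21009 + 149 \cdot 0\right) - 309906\right) + \frac{138430371}{111076855} = \left(\left(21009 + 0\right) - 309906\right) + \frac{138430371}{111076855} = \left(21009 - 309906\right) + \frac{138430371}{111076855} = -288897 + \frac{138430371}{111076855} = - \frac{32089631748564}{111076855}$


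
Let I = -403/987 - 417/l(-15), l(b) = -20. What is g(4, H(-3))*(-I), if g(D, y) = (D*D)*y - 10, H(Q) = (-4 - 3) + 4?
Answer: 11702051/9870 ≈ 1185.6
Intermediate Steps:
I = 403519/19740 (I = -403/987 - 417/(-20) = -403*1/987 - 417*(-1/20) = -403/987 + 417/20 = 403519/19740 ≈ 20.442)
H(Q) = -3 (H(Q) = -7 + 4 = -3)
g(D, y) = -10 + y*D**2 (g(D, y) = D**2*y - 10 = y*D**2 - 10 = -10 + y*D**2)
g(4, H(-3))*(-I) = (-10 - 3*4**2)*(-1*403519/19740) = (-10 - 3*16)*(-403519/19740) = (-10 - 48)*(-403519/19740) = -58*(-403519/19740) = 11702051/9870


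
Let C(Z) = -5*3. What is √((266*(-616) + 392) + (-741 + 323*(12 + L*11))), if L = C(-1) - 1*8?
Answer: 8*I*√3782 ≈ 491.98*I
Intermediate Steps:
C(Z) = -15
L = -23 (L = -15 - 1*8 = -15 - 8 = -23)
√((266*(-616) + 392) + (-741 + 323*(12 + L*11))) = √((266*(-616) + 392) + (-741 + 323*(12 - 23*11))) = √((-163856 + 392) + (-741 + 323*(12 - 253))) = √(-163464 + (-741 + 323*(-241))) = √(-163464 + (-741 - 77843)) = √(-163464 - 78584) = √(-242048) = 8*I*√3782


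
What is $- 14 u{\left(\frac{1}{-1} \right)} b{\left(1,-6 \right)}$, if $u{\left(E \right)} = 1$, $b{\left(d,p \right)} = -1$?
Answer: $14$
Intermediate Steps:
$- 14 u{\left(\frac{1}{-1} \right)} b{\left(1,-6 \right)} = \left(-14\right) 1 \left(-1\right) = \left(-14\right) \left(-1\right) = 14$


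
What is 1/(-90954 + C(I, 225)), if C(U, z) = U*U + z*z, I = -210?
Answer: 1/3771 ≈ 0.00026518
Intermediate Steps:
C(U, z) = U² + z²
1/(-90954 + C(I, 225)) = 1/(-90954 + ((-210)² + 225²)) = 1/(-90954 + (44100 + 50625)) = 1/(-90954 + 94725) = 1/3771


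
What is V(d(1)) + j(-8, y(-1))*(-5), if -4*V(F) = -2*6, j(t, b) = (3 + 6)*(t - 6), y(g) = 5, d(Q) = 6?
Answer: 633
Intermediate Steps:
j(t, b) = -54 + 9*t (j(t, b) = 9*(-6 + t) = -54 + 9*t)
V(F) = 3 (V(F) = -(-1)*6/2 = -1/4*(-12) = 3)
V(d(1)) + j(-8, y(-1))*(-5) = 3 + (-54 + 9*(-8))*(-5) = 3 + (-54 - 72)*(-5) = 3 - 126*(-5) = 3 + 630 = 633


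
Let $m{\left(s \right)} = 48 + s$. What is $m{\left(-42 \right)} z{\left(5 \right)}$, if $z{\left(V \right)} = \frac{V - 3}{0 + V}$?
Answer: $\frac{12}{5} \approx 2.4$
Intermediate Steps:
$z{\left(V \right)} = \frac{-3 + V}{V}$
$m{\left(-42 \right)} z{\left(5 \right)} = \left(48 - 42\right) \frac{-3 + 5}{5} = 6 \cdot \frac{1}{5} \cdot 2 = 6 \cdot \frac{2}{5} = \frac{12}{5}$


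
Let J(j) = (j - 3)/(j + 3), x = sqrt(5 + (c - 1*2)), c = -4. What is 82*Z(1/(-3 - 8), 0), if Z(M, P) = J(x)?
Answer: -328/5 + 246*I/5 ≈ -65.6 + 49.2*I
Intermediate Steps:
x = I (x = sqrt(5 + (-4 - 1*2)) = sqrt(5 + (-4 - 2)) = sqrt(5 - 6) = sqrt(-1) = I ≈ 1.0*I)
J(j) = (-3 + j)/(3 + j)
Z(M, P) = (-3 + I)*(3 - I)/10 (Z(M, P) = (-3 + I)/(3 + I) = ((3 - I)/10)*(-3 + I) = (-3 + I)*(3 - I)/10)
82*Z(1/(-3 - 8), 0) = 82*(-4/5 + 3*I/5) = -328/5 + 246*I/5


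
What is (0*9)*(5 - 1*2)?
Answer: 0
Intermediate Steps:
(0*9)*(5 - 1*2) = 0*(5 - 2) = 0*3 = 0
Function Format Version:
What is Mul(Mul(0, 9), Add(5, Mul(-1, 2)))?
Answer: 0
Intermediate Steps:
Mul(Mul(0, 9), Add(5, Mul(-1, 2))) = Mul(0, Add(5, -2)) = Mul(0, 3) = 0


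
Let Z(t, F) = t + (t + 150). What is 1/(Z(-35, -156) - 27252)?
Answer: -1/27172 ≈ -3.6803e-5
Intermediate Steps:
Z(t, F) = 150 + 2*t (Z(t, F) = t + (150 + t) = 150 + 2*t)
1/(Z(-35, -156) - 27252) = 1/((150 + 2*(-35)) - 27252) = 1/((150 - 70) - 27252) = 1/(80 - 27252) = 1/(-27172) = -1/27172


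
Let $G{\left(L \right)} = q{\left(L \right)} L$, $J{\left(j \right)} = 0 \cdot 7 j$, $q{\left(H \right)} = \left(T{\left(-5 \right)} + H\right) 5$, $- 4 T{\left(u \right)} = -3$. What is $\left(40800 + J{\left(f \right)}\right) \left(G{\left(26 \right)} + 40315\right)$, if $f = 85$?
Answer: $1786734000$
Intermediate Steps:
$T{\left(u \right)} = \frac{3}{4}$ ($T{\left(u \right)} = \left(- \frac{1}{4}\right) \left(-3\right) = \frac{3}{4}$)
$q{\left(H \right)} = \frac{15}{4} + 5 H$ ($q{\left(H \right)} = \left(\frac{3}{4} + H\right) 5 = \frac{15}{4} + 5 H$)
$J{\left(j \right)} = 0$ ($J{\left(j \right)} = 0 j = 0$)
$G{\left(L \right)} = L \left(\frac{15}{4} + 5 L\right)$ ($G{\left(L \right)} = \left(\frac{15}{4} + 5 L\right) L = L \left(\frac{15}{4} + 5 L\right)$)
$\left(40800 + J{\left(f \right)}\right) \left(G{\left(26 \right)} + 40315\right) = \left(40800 + 0\right) \left(\frac{5}{4} \cdot 26 \left(3 + 4 \cdot 26\right) + 40315\right) = 40800 \left(\frac{5}{4} \cdot 26 \left(3 + 104\right) + 40315\right) = 40800 \left(\frac{5}{4} \cdot 26 \cdot 107 + 40315\right) = 40800 \left(\frac{6955}{2} + 40315\right) = 40800 \cdot \frac{87585}{2} = 1786734000$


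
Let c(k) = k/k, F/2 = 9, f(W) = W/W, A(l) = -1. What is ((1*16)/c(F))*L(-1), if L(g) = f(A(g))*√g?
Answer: 16*I ≈ 16.0*I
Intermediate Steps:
f(W) = 1
F = 18 (F = 2*9 = 18)
c(k) = 1
L(g) = √g (L(g) = 1*√g = √g)
((1*16)/c(F))*L(-1) = ((1*16)/1)*√(-1) = (16*1)*I = 16*I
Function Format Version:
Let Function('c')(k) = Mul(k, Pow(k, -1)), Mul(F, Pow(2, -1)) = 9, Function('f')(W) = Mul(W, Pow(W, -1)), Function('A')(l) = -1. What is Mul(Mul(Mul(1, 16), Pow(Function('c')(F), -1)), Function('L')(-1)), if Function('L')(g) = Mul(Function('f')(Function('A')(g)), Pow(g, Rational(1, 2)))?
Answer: Mul(16, I) ≈ Mul(16.000, I)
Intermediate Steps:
Function('f')(W) = 1
F = 18 (F = Mul(2, 9) = 18)
Function('c')(k) = 1
Function('L')(g) = Pow(g, Rational(1, 2)) (Function('L')(g) = Mul(1, Pow(g, Rational(1, 2))) = Pow(g, Rational(1, 2)))
Mul(Mul(Mul(1, 16), Pow(Function('c')(F), -1)), Function('L')(-1)) = Mul(Mul(Mul(1, 16), Pow(1, -1)), Pow(-1, Rational(1, 2))) = Mul(Mul(16, 1), I) = Mul(16, I)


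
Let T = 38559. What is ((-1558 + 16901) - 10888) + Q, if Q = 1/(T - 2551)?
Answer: 160415641/36008 ≈ 4455.0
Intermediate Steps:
Q = 1/36008 (Q = 1/(38559 - 2551) = 1/36008 ≈ 2.7772e-5)
((-1558 + 16901) - 10888) + Q = ((-1558 + 16901) - 10888) + 1/36008 = (15343 - 10888) + 1/36008 = 4455 + 1/36008 = 160415641/36008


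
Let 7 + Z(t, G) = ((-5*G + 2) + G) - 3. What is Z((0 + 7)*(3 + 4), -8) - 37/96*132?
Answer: -215/8 ≈ -26.875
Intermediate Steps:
Z(t, G) = -8 - 4*G (Z(t, G) = -7 + (((-5*G + 2) + G) - 3) = -7 + (((2 - 5*G) + G) - 3) = -7 + ((2 - 4*G) - 3) = -7 + (-1 - 4*G) = -8 - 4*G)
Z((0 + 7)*(3 + 4), -8) - 37/96*132 = (-8 - 4*(-8)) - 37/96*132 = (-8 + 32) - 37*1/96*132 = 24 - 37/96*132 = 24 - 407/8 = -215/8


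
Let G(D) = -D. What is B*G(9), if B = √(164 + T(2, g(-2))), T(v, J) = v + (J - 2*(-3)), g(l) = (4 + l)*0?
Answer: -18*√43 ≈ -118.03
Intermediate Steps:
g(l) = 0
T(v, J) = 6 + J + v (T(v, J) = v + (J + 6) = v + (6 + J) = 6 + J + v)
B = 2*√43 (B = √(164 + (6 + 0 + 2)) = √(164 + 8) = √172 = 2*√43 ≈ 13.115)
B*G(9) = (2*√43)*(-1*9) = (2*√43)*(-9) = -18*√43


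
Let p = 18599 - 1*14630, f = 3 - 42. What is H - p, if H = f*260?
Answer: -14109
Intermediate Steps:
f = -39
p = 3969 (p = 18599 - 14630 = 3969)
H = -10140 (H = -39*260 = -10140)
H - p = -10140 - 1*3969 = -10140 - 3969 = -14109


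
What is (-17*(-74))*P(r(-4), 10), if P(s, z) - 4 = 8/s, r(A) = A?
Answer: 2516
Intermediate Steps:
P(s, z) = 4 + 8/s
(-17*(-74))*P(r(-4), 10) = (-17*(-74))*(4 + 8/(-4)) = 1258*(4 + 8*(-1/4)) = 1258*(4 - 2) = 1258*2 = 2516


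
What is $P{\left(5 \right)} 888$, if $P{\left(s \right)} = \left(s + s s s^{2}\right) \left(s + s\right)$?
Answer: $5594400$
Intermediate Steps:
$P{\left(s \right)} = 2 s \left(s + s^{4}\right)$ ($P{\left(s \right)} = \left(s + s^{2} s^{2}\right) 2 s = \left(s + s^{4}\right) 2 s = 2 s \left(s + s^{4}\right)$)
$P{\left(5 \right)} 888 = 2 \cdot 5^{2} \left(1 + 5^{3}\right) 888 = 2 \cdot 25 \left(1 + 125\right) 888 = 2 \cdot 25 \cdot 126 \cdot 888 = 6300 \cdot 888 = 5594400$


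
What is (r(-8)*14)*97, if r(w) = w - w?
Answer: 0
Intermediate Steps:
r(w) = 0
(r(-8)*14)*97 = (0*14)*97 = 0*97 = 0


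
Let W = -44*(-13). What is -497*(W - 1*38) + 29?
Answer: -265369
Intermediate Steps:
W = 572
-497*(W - 1*38) + 29 = -497*(572 - 1*38) + 29 = -497*(572 - 38) + 29 = -497*534 + 29 = -265398 + 29 = -265369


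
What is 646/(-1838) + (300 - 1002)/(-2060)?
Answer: -10121/946570 ≈ -0.010692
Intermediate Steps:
646/(-1838) + (300 - 1002)/(-2060) = 646*(-1/1838) - 702*(-1/2060) = -323/919 + 351/1030 = -10121/946570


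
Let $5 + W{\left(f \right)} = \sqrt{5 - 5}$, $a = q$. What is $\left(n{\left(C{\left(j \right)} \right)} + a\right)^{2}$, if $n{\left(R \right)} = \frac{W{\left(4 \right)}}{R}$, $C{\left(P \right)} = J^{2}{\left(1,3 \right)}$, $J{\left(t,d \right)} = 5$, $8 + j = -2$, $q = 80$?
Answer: $\frac{159201}{25} \approx 6368.0$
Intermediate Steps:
$j = -10$ ($j = -8 - 2 = -10$)
$a = 80$
$W{\left(f \right)} = -5$ ($W{\left(f \right)} = -5 + \sqrt{5 - 5} = -5 + \sqrt{0} = -5 + 0 = -5$)
$C{\left(P \right)} = 25$ ($C{\left(P \right)} = 5^{2} = 25$)
$n{\left(R \right)} = - \frac{5}{R}$
$\left(n{\left(C{\left(j \right)} \right)} + a\right)^{2} = \left(- \frac{5}{25} + 80\right)^{2} = \left(\left(-5\right) \frac{1}{25} + 80\right)^{2} = \left(- \frac{1}{5} + 80\right)^{2} = \left(\frac{399}{5}\right)^{2} = \frac{159201}{25}$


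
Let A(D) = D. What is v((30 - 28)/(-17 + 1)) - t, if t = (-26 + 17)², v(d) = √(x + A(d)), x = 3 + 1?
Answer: -81 + √62/4 ≈ -79.031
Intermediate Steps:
x = 4
v(d) = √(4 + d)
t = 81 (t = (-9)² = 81)
v((30 - 28)/(-17 + 1)) - t = √(4 + (30 - 28)/(-17 + 1)) - 1*81 = √(4 + 2/(-16)) - 81 = √(4 + 2*(-1/16)) - 81 = √(4 - ⅛) - 81 = √(31/8) - 81 = √62/4 - 81 = -81 + √62/4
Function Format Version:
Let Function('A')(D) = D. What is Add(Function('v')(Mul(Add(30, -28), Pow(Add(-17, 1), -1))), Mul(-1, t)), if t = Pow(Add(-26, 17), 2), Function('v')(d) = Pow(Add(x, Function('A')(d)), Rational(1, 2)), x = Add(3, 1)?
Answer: Add(-81, Mul(Rational(1, 4), Pow(62, Rational(1, 2)))) ≈ -79.031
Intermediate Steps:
x = 4
Function('v')(d) = Pow(Add(4, d), Rational(1, 2))
t = 81 (t = Pow(-9, 2) = 81)
Add(Function('v')(Mul(Add(30, -28), Pow(Add(-17, 1), -1))), Mul(-1, t)) = Add(Pow(Add(4, Mul(Add(30, -28), Pow(Add(-17, 1), -1))), Rational(1, 2)), Mul(-1, 81)) = Add(Pow(Add(4, Mul(2, Pow(-16, -1))), Rational(1, 2)), -81) = Add(Pow(Add(4, Mul(2, Rational(-1, 16))), Rational(1, 2)), -81) = Add(Pow(Add(4, Rational(-1, 8)), Rational(1, 2)), -81) = Add(Pow(Rational(31, 8), Rational(1, 2)), -81) = Add(Mul(Rational(1, 4), Pow(62, Rational(1, 2))), -81) = Add(-81, Mul(Rational(1, 4), Pow(62, Rational(1, 2))))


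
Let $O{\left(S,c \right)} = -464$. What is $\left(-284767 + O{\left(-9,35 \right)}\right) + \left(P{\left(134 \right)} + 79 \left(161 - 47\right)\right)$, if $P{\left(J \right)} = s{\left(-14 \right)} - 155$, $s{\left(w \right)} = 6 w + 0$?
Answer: $-276464$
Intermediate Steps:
$s{\left(w \right)} = 6 w$
$P{\left(J \right)} = -239$ ($P{\left(J \right)} = 6 \left(-14\right) - 155 = -84 - 155 = -239$)
$\left(-284767 + O{\left(-9,35 \right)}\right) + \left(P{\left(134 \right)} + 79 \left(161 - 47\right)\right) = \left(-284767 - 464\right) - \left(239 - 79 \left(161 - 47\right)\right) = -285231 + \left(-239 + 79 \cdot 114\right) = -285231 + \left(-239 + 9006\right) = -285231 + 8767 = -276464$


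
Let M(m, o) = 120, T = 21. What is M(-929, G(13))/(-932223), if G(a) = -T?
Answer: -40/310741 ≈ -0.00012872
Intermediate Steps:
G(a) = -21 (G(a) = -1*21 = -21)
M(-929, G(13))/(-932223) = 120/(-932223) = 120*(-1/932223) = -40/310741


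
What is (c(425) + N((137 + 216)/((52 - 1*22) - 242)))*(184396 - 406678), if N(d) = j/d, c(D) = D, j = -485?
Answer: -56202892290/353 ≈ -1.5922e+8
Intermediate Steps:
N(d) = -485/d
(c(425) + N((137 + 216)/((52 - 1*22) - 242)))*(184396 - 406678) = (425 - 485*((52 - 1*22) - 242)/(137 + 216))*(184396 - 406678) = (425 - 485/(353/((52 - 22) - 242)))*(-222282) = (425 - 485/(353/(30 - 242)))*(-222282) = (425 - 485/(353/(-212)))*(-222282) = (425 - 485/(353*(-1/212)))*(-222282) = (425 - 485/(-353/212))*(-222282) = (425 - 485*(-212/353))*(-222282) = (425 + 102820/353)*(-222282) = (252845/353)*(-222282) = -56202892290/353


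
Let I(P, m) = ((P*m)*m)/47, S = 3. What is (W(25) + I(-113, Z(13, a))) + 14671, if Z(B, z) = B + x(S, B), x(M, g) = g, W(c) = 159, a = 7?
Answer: 620622/47 ≈ 13205.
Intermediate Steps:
Z(B, z) = 2*B (Z(B, z) = B + B = 2*B)
I(P, m) = P*m²/47 (I(P, m) = (P*m²)*(1/47) = P*m²/47)
(W(25) + I(-113, Z(13, a))) + 14671 = (159 + (1/47)*(-113)*(2*13)²) + 14671 = (159 + (1/47)*(-113)*26²) + 14671 = (159 + (1/47)*(-113)*676) + 14671 = (159 - 76388/47) + 14671 = -68915/47 + 14671 = 620622/47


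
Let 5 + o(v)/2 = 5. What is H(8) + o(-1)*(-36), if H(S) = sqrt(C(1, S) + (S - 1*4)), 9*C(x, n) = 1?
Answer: sqrt(37)/3 ≈ 2.0276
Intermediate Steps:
C(x, n) = 1/9 (C(x, n) = (1/9)*1 = 1/9)
o(v) = 0 (o(v) = -10 + 2*5 = -10 + 10 = 0)
H(S) = sqrt(-35/9 + S) (H(S) = sqrt(1/9 + (S - 1*4)) = sqrt(1/9 + (S - 4)) = sqrt(1/9 + (-4 + S)) = sqrt(-35/9 + S))
H(8) + o(-1)*(-36) = sqrt(-35 + 9*8)/3 + 0*(-36) = sqrt(-35 + 72)/3 + 0 = sqrt(37)/3 + 0 = sqrt(37)/3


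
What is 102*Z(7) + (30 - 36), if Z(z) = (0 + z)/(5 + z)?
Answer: 107/2 ≈ 53.500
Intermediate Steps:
Z(z) = z/(5 + z)
102*Z(7) + (30 - 36) = 102*(7/(5 + 7)) + (30 - 36) = 102*(7/12) - 6 = 119/2 - 6 = 107/2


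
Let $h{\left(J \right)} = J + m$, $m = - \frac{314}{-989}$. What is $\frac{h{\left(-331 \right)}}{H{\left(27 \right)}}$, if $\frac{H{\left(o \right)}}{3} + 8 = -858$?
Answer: $\frac{109015}{856474} \approx 0.12728$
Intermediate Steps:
$H{\left(o \right)} = -2598$ ($H{\left(o \right)} = -24 + 3 \left(-858\right) = -24 - 2574 = -2598$)
$m = \frac{314}{989}$ ($m = \left(-314\right) \left(- \frac{1}{989}\right) = \frac{314}{989} \approx 0.31749$)
$h{\left(J \right)} = \frac{314}{989} + J$ ($h{\left(J \right)} = J + \frac{314}{989} = \frac{314}{989} + J$)
$\frac{h{\left(-331 \right)}}{H{\left(27 \right)}} = \frac{\frac{314}{989} - 331}{-2598} = \left(- \frac{327045}{989}\right) \left(- \frac{1}{2598}\right) = \frac{109015}{856474}$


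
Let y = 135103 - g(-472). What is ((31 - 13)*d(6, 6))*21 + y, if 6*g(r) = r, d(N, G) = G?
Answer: 412349/3 ≈ 1.3745e+5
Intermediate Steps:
g(r) = r/6
y = 405545/3 (y = 135103 - (-472)/6 = 135103 - 1*(-236/3) = 135103 + 236/3 = 405545/3 ≈ 1.3518e+5)
((31 - 13)*d(6, 6))*21 + y = ((31 - 13)*6)*21 + 405545/3 = (18*6)*21 + 405545/3 = 108*21 + 405545/3 = 2268 + 405545/3 = 412349/3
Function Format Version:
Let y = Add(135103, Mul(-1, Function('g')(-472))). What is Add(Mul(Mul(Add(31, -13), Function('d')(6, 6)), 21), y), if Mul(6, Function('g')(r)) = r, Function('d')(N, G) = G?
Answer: Rational(412349, 3) ≈ 1.3745e+5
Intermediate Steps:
Function('g')(r) = Mul(Rational(1, 6), r)
y = Rational(405545, 3) (y = Add(135103, Mul(-1, Mul(Rational(1, 6), -472))) = Add(135103, Mul(-1, Rational(-236, 3))) = Add(135103, Rational(236, 3)) = Rational(405545, 3) ≈ 1.3518e+5)
Add(Mul(Mul(Add(31, -13), Function('d')(6, 6)), 21), y) = Add(Mul(Mul(Add(31, -13), 6), 21), Rational(405545, 3)) = Add(Mul(Mul(18, 6), 21), Rational(405545, 3)) = Add(Mul(108, 21), Rational(405545, 3)) = Add(2268, Rational(405545, 3)) = Rational(412349, 3)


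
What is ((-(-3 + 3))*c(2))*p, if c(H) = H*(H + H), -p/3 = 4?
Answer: 0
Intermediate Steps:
p = -12 (p = -3*4 = -12)
c(H) = 2*H² (c(H) = H*(2*H) = 2*H²)
((-(-3 + 3))*c(2))*p = ((-(-3 + 3))*(2*2²))*(-12) = ((-1*0)*(2*4))*(-12) = (0*8)*(-12) = 0*(-12) = 0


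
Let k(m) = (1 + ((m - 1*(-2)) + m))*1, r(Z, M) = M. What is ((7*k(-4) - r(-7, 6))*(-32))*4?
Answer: 5248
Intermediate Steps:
k(m) = 3 + 2*m (k(m) = (1 + ((m + 2) + m))*1 = (1 + ((2 + m) + m))*1 = (1 + (2 + 2*m))*1 = (3 + 2*m)*1 = 3 + 2*m)
((7*k(-4) - r(-7, 6))*(-32))*4 = ((7*(3 + 2*(-4)) - 1*6)*(-32))*4 = ((7*(3 - 8) - 6)*(-32))*4 = ((7*(-5) - 6)*(-32))*4 = ((-35 - 6)*(-32))*4 = -41*(-32)*4 = 1312*4 = 5248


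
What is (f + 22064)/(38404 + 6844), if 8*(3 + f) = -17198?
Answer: 79645/180992 ≈ 0.44005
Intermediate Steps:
f = -8611/4 (f = -3 + (1/8)*(-17198) = -3 - 8599/4 = -8611/4 ≈ -2152.8)
(f + 22064)/(38404 + 6844) = (-8611/4 + 22064)/(38404 + 6844) = (79645/4)/45248 = (79645/4)*(1/45248) = 79645/180992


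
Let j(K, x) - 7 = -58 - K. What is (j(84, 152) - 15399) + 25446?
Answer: 9912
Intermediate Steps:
j(K, x) = -51 - K (j(K, x) = 7 + (-58 - K) = -51 - K)
(j(84, 152) - 15399) + 25446 = ((-51 - 1*84) - 15399) + 25446 = ((-51 - 84) - 15399) + 25446 = (-135 - 15399) + 25446 = -15534 + 25446 = 9912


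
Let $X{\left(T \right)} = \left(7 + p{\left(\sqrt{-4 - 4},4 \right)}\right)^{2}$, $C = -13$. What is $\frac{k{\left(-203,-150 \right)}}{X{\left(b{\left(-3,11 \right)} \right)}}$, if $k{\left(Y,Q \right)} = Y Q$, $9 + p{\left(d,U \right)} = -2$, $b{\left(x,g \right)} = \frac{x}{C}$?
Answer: $\frac{15225}{8} \approx 1903.1$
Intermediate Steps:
$b{\left(x,g \right)} = - \frac{x}{13}$ ($b{\left(x,g \right)} = \frac{x}{-13} = x \left(- \frac{1}{13}\right) = - \frac{x}{13}$)
$p{\left(d,U \right)} = -11$ ($p{\left(d,U \right)} = -9 - 2 = -11$)
$X{\left(T \right)} = 16$ ($X{\left(T \right)} = \left(7 - 11\right)^{2} = \left(-4\right)^{2} = 16$)
$k{\left(Y,Q \right)} = Q Y$
$\frac{k{\left(-203,-150 \right)}}{X{\left(b{\left(-3,11 \right)} \right)}} = \frac{\left(-150\right) \left(-203\right)}{16} = 30450 \cdot \frac{1}{16} = \frac{15225}{8}$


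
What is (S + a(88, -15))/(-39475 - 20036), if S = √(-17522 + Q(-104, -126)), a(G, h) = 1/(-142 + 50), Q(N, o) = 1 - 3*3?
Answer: 1/5475012 - I*√17530/59511 ≈ 1.8265e-7 - 0.0022248*I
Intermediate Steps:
Q(N, o) = -8 (Q(N, o) = 1 - 9 = -8)
a(G, h) = -1/92 (a(G, h) = 1/(-92) = -1/92)
S = I*√17530 (S = √(-17522 - 8) = √(-17530) = I*√17530 ≈ 132.4*I)
(S + a(88, -15))/(-39475 - 20036) = (I*√17530 - 1/92)/(-39475 - 20036) = (-1/92 + I*√17530)/(-59511) = (-1/92 + I*√17530)*(-1/59511) = 1/5475012 - I*√17530/59511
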